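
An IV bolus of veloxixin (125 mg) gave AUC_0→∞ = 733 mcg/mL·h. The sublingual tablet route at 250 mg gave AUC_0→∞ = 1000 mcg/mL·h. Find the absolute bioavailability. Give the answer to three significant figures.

F = (AUC_ev / D_ev) / (AUC_iv / D_iv)
  = (1000/250) / (733/125)
  = 4 / 5.864 = 0.6821

F = 0.682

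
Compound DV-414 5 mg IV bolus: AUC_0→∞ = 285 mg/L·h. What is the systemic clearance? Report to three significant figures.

CL = Dose_iv / AUC_0→∞
   = 5 / 285 = 0.0175439 L/h

CL = 0.0175 L/h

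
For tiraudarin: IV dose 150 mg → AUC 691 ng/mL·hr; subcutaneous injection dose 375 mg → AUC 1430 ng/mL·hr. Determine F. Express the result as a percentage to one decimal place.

F = (AUC_ev / D_ev) / (AUC_iv / D_iv)
  = (1430/375) / (691/150)
  = 3.81333 / 4.60667 = 0.8278
  = 82.78%

F = 82.8%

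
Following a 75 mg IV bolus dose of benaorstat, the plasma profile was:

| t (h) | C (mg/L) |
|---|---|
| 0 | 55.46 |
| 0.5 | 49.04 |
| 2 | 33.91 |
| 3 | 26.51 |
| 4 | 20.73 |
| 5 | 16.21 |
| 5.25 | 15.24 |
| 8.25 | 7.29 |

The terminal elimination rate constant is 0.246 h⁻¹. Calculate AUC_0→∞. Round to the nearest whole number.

AUC = 228 mg/L·h

Trapezoidal AUC_0→8.25:
  [0→0.5]: (55.46+49.04)/2 × 0.5 = 26.125
  [0.5→2]: (49.04+33.91)/2 × 1.5 = 62.2125
  [2→3]: (33.91+26.51)/2 × 1 = 30.21
  [3→4]: (26.51+20.73)/2 × 1 = 23.62
  [4→5]: (20.73+16.21)/2 × 1 = 18.47
  [5→5.25]: (16.21+15.24)/2 × 0.25 = 3.93125
  [5.25→8.25]: (15.24+7.29)/2 × 3 = 33.795
  Sum = 198.36375 mg/L·h
Extrapolated tail: C_last / k_e = 7.29 / 0.246 = 29.634
AUC_0→∞ = 198.36375 + 29.634 = 227.99775 mg/L·h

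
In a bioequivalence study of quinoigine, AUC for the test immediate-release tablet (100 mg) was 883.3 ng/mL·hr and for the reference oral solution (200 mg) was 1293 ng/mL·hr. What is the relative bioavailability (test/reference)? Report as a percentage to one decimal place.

F_rel = (AUC_test/D_test) / (AUC_ref/D_ref)
      = (883.3/100) / (1293/200)
      = 8.833 / 6.465 = 1.3663 = 136.63%

F_rel = 136.6%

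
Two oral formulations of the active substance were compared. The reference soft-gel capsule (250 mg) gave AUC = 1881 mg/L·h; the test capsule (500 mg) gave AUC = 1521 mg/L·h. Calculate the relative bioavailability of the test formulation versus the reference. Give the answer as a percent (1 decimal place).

F_rel = (AUC_test/D_test) / (AUC_ref/D_ref)
      = (1521/500) / (1881/250)
      = 3.042 / 7.524 = 0.4043 = 40.43%

F_rel = 40.4%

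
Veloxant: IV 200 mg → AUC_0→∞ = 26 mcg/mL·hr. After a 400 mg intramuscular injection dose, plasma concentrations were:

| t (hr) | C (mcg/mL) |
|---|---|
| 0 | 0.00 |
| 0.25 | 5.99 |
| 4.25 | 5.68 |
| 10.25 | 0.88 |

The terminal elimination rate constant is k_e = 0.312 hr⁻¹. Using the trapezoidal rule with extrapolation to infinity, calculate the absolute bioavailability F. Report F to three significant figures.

F = 0.896

Trapezoidal AUC_0→10.25 (intramuscular injection):
  [0→0.25]: (0.00+5.99)/2 × 0.25 = 0.74875
  [0.25→4.25]: (5.99+5.68)/2 × 4 = 23.34
  [4.25→10.25]: (5.68+0.88)/2 × 6 = 19.68
  Sum = 43.76875 mcg/mL·hr
Tail: C_last/k_e = 0.88/0.312 = 2.821
AUC_0→∞ (intramuscular injection) = 43.76875 + 2.821 = 46.58975 mcg/mL·hr
F = (AUC_ev/D_ev)/(AUC_iv/D_iv) = (46.58975/400)/(26/200) = 0.116474/0.13 = 0.8960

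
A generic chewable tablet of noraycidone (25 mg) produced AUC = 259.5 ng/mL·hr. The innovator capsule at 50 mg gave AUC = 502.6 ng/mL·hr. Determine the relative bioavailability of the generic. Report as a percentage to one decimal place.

F_rel = (AUC_test/D_test) / (AUC_ref/D_ref)
      = (259.5/25) / (502.6/50)
      = 10.38 / 10.052 = 1.0326 = 103.26%

F_rel = 103.3%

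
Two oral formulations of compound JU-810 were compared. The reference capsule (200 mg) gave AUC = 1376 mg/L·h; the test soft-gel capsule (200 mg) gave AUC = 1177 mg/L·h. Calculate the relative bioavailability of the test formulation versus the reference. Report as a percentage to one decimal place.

F_rel = (AUC_test/D_test) / (AUC_ref/D_ref)
      = (1177/200) / (1376/200)
      = 5.885 / 6.88 = 0.8554 = 85.54%

F_rel = 85.5%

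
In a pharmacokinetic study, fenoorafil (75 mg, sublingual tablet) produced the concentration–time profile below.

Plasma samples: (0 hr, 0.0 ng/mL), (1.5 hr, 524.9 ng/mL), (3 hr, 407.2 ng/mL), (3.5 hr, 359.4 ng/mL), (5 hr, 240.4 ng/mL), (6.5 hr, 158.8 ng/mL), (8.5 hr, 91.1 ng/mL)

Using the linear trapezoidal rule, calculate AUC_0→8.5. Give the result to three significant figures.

Trapezoidal AUC_0→8.5:
  [0→1.5]: (0.0+524.9)/2 × 1.5 = 393.675
  [1.5→3]: (524.9+407.2)/2 × 1.5 = 699.075
  [3→3.5]: (407.2+359.4)/2 × 0.5 = 191.65
  [3.5→5]: (359.4+240.4)/2 × 1.5 = 449.85
  [5→6.5]: (240.4+158.8)/2 × 1.5 = 299.4
  [6.5→8.5]: (158.8+91.1)/2 × 2 = 249.9
  Sum = 2283.55 ng/mL·hr

AUC = 2280 ng/mL·hr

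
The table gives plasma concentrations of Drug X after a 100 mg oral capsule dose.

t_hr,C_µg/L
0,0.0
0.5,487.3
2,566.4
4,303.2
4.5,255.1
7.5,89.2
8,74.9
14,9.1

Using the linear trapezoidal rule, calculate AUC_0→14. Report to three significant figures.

Trapezoidal AUC_0→14:
  [0→0.5]: (0.0+487.3)/2 × 0.5 = 121.825
  [0.5→2]: (487.3+566.4)/2 × 1.5 = 790.275
  [2→4]: (566.4+303.2)/2 × 2 = 869.6
  [4→4.5]: (303.2+255.1)/2 × 0.5 = 139.575
  [4.5→7.5]: (255.1+89.2)/2 × 3 = 516.45
  [7.5→8]: (89.2+74.9)/2 × 0.5 = 41.025
  [8→14]: (74.9+9.1)/2 × 6 = 252.0
  Sum = 2730.75 µg/L·hr

AUC = 2730 µg/L·hr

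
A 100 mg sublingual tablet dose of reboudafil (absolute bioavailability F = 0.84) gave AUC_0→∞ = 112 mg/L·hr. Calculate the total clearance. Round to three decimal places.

CL = F × Dose / AUC_0→∞
   = 0.84 × 100 / 112 = 0.75 L/hr

CL = 0.750 L/hr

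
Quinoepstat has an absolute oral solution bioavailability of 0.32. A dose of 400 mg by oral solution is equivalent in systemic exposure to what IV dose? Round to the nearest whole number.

D_iv = 128 mg

Systemic exposure from an extravascular dose = F × D_ev, so the equivalent IV dose is F × D_ev.
D_iv = F × D_ev = 0.32 × 400 = 128 mg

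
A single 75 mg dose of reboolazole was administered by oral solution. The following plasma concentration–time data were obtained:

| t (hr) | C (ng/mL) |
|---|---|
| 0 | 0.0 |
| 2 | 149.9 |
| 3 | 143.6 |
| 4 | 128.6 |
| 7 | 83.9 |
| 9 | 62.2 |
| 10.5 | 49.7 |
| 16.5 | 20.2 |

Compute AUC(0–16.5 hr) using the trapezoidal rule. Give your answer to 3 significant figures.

AUC = 1190 ng/mL·hr

Trapezoidal AUC_0→16.5:
  [0→2]: (0.0+149.9)/2 × 2 = 149.9
  [2→3]: (149.9+143.6)/2 × 1 = 146.75
  [3→4]: (143.6+128.6)/2 × 1 = 136.1
  [4→7]: (128.6+83.9)/2 × 3 = 318.75
  [7→9]: (83.9+62.2)/2 × 2 = 146.1
  [9→10.5]: (62.2+49.7)/2 × 1.5 = 83.925
  [10.5→16.5]: (49.7+20.2)/2 × 6 = 209.7
  Sum = 1191.225 ng/mL·hr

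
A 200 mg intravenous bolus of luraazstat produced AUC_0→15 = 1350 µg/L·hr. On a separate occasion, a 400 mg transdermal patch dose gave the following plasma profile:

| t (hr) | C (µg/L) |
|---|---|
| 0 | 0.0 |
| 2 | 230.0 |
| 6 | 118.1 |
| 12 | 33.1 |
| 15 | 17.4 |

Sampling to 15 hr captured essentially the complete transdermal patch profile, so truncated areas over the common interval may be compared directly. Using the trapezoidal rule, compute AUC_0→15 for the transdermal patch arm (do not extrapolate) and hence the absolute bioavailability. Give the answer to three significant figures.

Trapezoidal AUC_0→15 (transdermal patch):
  [0→2]: (0.0+230.0)/2 × 2 = 230.0
  [2→6]: (230.0+118.1)/2 × 4 = 696.2
  [6→12]: (118.1+33.1)/2 × 6 = 453.6
  [12→15]: (33.1+17.4)/2 × 3 = 75.75
  Sum = 1455.55 µg/L·hr
F = (AUC_ev/D_ev)/(AUC_iv/D_iv) = (1455.55/400)/(1350/200) = 3.638875/6.75 = 0.5391

F = 0.539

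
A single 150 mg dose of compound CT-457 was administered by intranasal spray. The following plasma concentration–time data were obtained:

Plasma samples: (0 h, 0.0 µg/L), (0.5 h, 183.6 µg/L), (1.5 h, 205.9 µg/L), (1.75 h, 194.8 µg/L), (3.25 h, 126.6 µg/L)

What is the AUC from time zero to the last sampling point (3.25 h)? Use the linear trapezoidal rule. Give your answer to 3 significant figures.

Trapezoidal AUC_0→3.25:
  [0→0.5]: (0.0+183.6)/2 × 0.5 = 45.9
  [0.5→1.5]: (183.6+205.9)/2 × 1 = 194.75
  [1.5→1.75]: (205.9+194.8)/2 × 0.25 = 50.0875
  [1.75→3.25]: (194.8+126.6)/2 × 1.5 = 241.05
  Sum = 531.7875 µg/L·h

AUC = 532 µg/L·h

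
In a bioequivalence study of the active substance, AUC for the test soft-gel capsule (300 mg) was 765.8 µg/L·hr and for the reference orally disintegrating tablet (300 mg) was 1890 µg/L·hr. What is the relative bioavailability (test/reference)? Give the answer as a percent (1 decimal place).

F_rel = 40.5%

F_rel = (AUC_test/D_test) / (AUC_ref/D_ref)
      = (765.8/300) / (1890/300)
      = 2.55267 / 6.3 = 0.4052 = 40.52%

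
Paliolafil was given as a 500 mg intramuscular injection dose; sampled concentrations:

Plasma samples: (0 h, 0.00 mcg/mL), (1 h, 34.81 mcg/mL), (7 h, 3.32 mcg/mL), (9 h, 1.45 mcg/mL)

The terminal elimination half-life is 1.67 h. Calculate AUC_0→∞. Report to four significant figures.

Trapezoidal AUC_0→9:
  [0→1]: (0.00+34.81)/2 × 1 = 17.405
  [1→7]: (34.81+3.32)/2 × 6 = 114.39
  [7→9]: (3.32+1.45)/2 × 2 = 4.77
  Sum = 136.565 mcg/mL·h
k_e = ln2 / t½ = 0.693147 / 1.67 = 0.4151 h^-1
Extrapolated tail: C_last / k_e = 1.45 / 0.4151 = 3.493
AUC_0→∞ = 136.565 + 3.493 = 140.058 mcg/mL·h

AUC = 140.1 mcg/mL·h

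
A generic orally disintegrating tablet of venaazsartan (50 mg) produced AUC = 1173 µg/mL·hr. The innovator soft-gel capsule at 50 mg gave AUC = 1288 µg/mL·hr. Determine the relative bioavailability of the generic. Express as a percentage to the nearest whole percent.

F_rel = 91%

F_rel = (AUC_test/D_test) / (AUC_ref/D_ref)
      = (1173/50) / (1288/50)
      = 23.46 / 25.76 = 0.9107 = 91.07%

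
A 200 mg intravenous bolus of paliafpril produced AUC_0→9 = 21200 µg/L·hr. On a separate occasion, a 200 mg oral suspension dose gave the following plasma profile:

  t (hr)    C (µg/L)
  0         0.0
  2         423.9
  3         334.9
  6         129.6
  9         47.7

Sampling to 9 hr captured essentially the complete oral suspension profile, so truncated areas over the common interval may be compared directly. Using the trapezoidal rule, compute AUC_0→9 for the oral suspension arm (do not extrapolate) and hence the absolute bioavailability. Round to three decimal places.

F = 0.083

Trapezoidal AUC_0→9 (oral suspension):
  [0→2]: (0.0+423.9)/2 × 2 = 423.9
  [2→3]: (423.9+334.9)/2 × 1 = 379.4
  [3→6]: (334.9+129.6)/2 × 3 = 696.75
  [6→9]: (129.6+47.7)/2 × 3 = 265.95
  Sum = 1766.0 µg/L·hr
F = (AUC_ev/D_ev)/(AUC_iv/D_iv) = (1766.0/200)/(21200/200) = 8.83/106 = 0.0833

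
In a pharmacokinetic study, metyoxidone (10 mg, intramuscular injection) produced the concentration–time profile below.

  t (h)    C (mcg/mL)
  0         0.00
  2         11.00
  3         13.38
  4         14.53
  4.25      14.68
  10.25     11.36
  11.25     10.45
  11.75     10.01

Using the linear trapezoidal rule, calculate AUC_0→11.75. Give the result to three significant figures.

Trapezoidal AUC_0→11.75:
  [0→2]: (0.00+11.00)/2 × 2 = 11.0
  [2→3]: (11.00+13.38)/2 × 1 = 12.19
  [3→4]: (13.38+14.53)/2 × 1 = 13.955
  [4→4.25]: (14.53+14.68)/2 × 0.25 = 3.65125
  [4.25→10.25]: (14.68+11.36)/2 × 6 = 78.12
  [10.25→11.25]: (11.36+10.45)/2 × 1 = 10.905
  [11.25→11.75]: (10.45+10.01)/2 × 0.5 = 5.115
  Sum = 134.93625 mcg/mL·h

AUC = 135 mcg/mL·h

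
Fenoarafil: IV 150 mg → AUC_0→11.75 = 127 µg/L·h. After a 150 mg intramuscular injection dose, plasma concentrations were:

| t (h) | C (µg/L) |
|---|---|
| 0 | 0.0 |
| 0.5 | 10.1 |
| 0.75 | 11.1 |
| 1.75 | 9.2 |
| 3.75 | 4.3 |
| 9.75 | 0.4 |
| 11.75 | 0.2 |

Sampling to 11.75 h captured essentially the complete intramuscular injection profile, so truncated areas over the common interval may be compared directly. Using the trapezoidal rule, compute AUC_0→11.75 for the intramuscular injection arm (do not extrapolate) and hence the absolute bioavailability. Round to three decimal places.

Trapezoidal AUC_0→11.75 (intramuscular injection):
  [0→0.5]: (0.0+10.1)/2 × 0.5 = 2.525
  [0.5→0.75]: (10.1+11.1)/2 × 0.25 = 2.65
  [0.75→1.75]: (11.1+9.2)/2 × 1 = 10.15
  [1.75→3.75]: (9.2+4.3)/2 × 2 = 13.5
  [3.75→9.75]: (4.3+0.4)/2 × 6 = 14.1
  [9.75→11.75]: (0.4+0.2)/2 × 2 = 0.6
  Sum = 43.525 µg/L·h
F = (AUC_ev/D_ev)/(AUC_iv/D_iv) = (43.525/150)/(127/150) = 0.290167/0.846667 = 0.3427

F = 0.343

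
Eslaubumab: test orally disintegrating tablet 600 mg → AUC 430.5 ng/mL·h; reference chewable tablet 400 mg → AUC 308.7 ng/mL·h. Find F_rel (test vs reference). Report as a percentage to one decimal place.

F_rel = (AUC_test/D_test) / (AUC_ref/D_ref)
      = (430.5/600) / (308.7/400)
      = 0.7175 / 0.77175 = 0.9297 = 92.97%

F_rel = 93.0%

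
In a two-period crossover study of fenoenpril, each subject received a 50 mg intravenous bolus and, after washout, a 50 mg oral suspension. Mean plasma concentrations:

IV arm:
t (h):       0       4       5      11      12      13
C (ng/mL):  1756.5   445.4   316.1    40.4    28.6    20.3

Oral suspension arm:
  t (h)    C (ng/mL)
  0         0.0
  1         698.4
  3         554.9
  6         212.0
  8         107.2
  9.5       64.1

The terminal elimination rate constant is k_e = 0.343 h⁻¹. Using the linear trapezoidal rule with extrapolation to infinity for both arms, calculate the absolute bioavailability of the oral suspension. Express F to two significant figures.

Trapezoidal AUC_0→13 (IV):
  [0→4]: (1756.5+445.4)/2 × 4 = 4403.8
  [4→5]: (445.4+316.1)/2 × 1 = 380.75
  [5→11]: (316.1+40.4)/2 × 6 = 1069.5
  [11→12]: (40.4+28.6)/2 × 1 = 34.5
  [12→13]: (28.6+20.3)/2 × 1 = 24.45
  Sum = 5913.0 ng/mL·h
IV tail: 20.3/0.343 = 59.184; AUC_iv,0→∞ = 5913.0 + 59.184 = 5972.184 ng/mL·h
Trapezoidal AUC_0→9.5 (oral suspension):
  [0→1]: (0.0+698.4)/2 × 1 = 349.2
  [1→3]: (698.4+554.9)/2 × 2 = 1253.3
  [3→6]: (554.9+212.0)/2 × 3 = 1150.35
  [6→8]: (212.0+107.2)/2 × 2 = 319.2
  [8→9.5]: (107.2+64.1)/2 × 1.5 = 128.475
  Sum = 3200.525 ng/mL·h
oral suspension tail: 64.1/0.343 = 186.880; AUC_ev,0→∞ = 3200.525 + 186.880 = 3387.405 ng/mL·h
F = (AUC_ev/D_ev)/(AUC_iv/D_iv) = (3387.405/50)/(5972.184/50) = 67.7481/119.44368 = 0.5672

F = 0.57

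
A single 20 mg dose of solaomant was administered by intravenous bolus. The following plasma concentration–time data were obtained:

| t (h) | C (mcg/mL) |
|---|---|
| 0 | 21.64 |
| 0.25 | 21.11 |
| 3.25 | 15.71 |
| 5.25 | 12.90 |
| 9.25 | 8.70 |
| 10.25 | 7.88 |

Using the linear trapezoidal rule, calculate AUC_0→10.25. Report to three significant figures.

Trapezoidal AUC_0→10.25:
  [0→0.25]: (21.64+21.11)/2 × 0.25 = 5.34375
  [0.25→3.25]: (21.11+15.71)/2 × 3 = 55.23
  [3.25→5.25]: (15.71+12.90)/2 × 2 = 28.61
  [5.25→9.25]: (12.90+8.70)/2 × 4 = 43.2
  [9.25→10.25]: (8.70+7.88)/2 × 1 = 8.29
  Sum = 140.67375 mcg/mL·h

AUC = 141 mcg/mL·h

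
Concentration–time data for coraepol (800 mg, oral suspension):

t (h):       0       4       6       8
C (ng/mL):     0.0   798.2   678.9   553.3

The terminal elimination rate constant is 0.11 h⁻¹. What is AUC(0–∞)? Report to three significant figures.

Trapezoidal AUC_0→8:
  [0→4]: (0.0+798.2)/2 × 4 = 1596.4
  [4→6]: (798.2+678.9)/2 × 2 = 1477.1
  [6→8]: (678.9+553.3)/2 × 2 = 1232.2
  Sum = 4305.7 ng/mL·h
Extrapolated tail: C_last / k_e = 553.3 / 0.11 = 5030.000
AUC_0→∞ = 4305.7 + 5030.000 = 9335.7 ng/mL·h

AUC = 9340 ng/mL·h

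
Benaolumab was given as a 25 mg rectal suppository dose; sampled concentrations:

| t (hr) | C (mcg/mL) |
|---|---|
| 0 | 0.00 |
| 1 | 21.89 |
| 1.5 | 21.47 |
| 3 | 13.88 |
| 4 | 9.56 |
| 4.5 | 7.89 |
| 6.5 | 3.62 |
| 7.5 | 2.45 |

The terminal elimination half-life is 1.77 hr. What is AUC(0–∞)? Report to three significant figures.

AUC = 85.2 mcg/mL·hr

Trapezoidal AUC_0→7.5:
  [0→1]: (0.00+21.89)/2 × 1 = 10.945
  [1→1.5]: (21.89+21.47)/2 × 0.5 = 10.84
  [1.5→3]: (21.47+13.88)/2 × 1.5 = 26.5125
  [3→4]: (13.88+9.56)/2 × 1 = 11.72
  [4→4.5]: (9.56+7.89)/2 × 0.5 = 4.3625
  [4.5→6.5]: (7.89+3.62)/2 × 2 = 11.51
  [6.5→7.5]: (3.62+2.45)/2 × 1 = 3.035
  Sum = 78.925 mcg/mL·hr
k_e = ln2 / t½ = 0.693147 / 1.77 = 0.3916 hr^-1
Extrapolated tail: C_last / k_e = 2.45 / 0.3916 = 6.256
AUC_0→∞ = 78.925 + 6.256 = 85.181 mcg/mL·hr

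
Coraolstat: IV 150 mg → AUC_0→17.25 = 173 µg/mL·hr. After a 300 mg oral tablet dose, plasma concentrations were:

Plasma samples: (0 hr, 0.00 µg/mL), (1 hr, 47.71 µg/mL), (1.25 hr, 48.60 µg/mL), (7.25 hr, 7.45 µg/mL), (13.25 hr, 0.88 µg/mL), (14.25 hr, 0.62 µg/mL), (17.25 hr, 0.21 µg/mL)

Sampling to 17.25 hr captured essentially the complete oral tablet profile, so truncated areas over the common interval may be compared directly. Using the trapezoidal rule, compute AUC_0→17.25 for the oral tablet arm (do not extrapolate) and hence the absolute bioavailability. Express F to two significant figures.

F = 0.67

Trapezoidal AUC_0→17.25 (oral tablet):
  [0→1]: (0.00+47.71)/2 × 1 = 23.855
  [1→1.25]: (47.71+48.60)/2 × 0.25 = 12.03875
  [1.25→7.25]: (48.60+7.45)/2 × 6 = 168.15
  [7.25→13.25]: (7.45+0.88)/2 × 6 = 24.99
  [13.25→14.25]: (0.88+0.62)/2 × 1 = 0.75
  [14.25→17.25]: (0.62+0.21)/2 × 3 = 1.245
  Sum = 231.02875 µg/mL·hr
F = (AUC_ev/D_ev)/(AUC_iv/D_iv) = (231.02875/300)/(173/150) = 0.770096/1.15333 = 0.6677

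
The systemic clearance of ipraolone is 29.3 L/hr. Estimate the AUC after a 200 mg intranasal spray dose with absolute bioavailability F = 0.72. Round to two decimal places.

AUC_0→∞ = F × Dose / CL
        = 0.72 × 200 / 29.3 = 4.91468 mg/L·hr

AUC = 4.91 mg/L·hr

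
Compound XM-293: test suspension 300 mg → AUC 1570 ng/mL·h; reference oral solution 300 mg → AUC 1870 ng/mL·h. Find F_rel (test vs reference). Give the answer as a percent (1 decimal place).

F_rel = 84.0%

F_rel = (AUC_test/D_test) / (AUC_ref/D_ref)
      = (1570/300) / (1870/300)
      = 5.23333 / 6.23333 = 0.8396 = 83.96%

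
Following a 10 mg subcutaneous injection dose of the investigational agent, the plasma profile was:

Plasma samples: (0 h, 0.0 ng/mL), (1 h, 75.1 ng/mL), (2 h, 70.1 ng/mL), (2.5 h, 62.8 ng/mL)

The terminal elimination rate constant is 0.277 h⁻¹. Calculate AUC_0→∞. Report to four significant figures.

Trapezoidal AUC_0→2.5:
  [0→1]: (0.0+75.1)/2 × 1 = 37.55
  [1→2]: (75.1+70.1)/2 × 1 = 72.6
  [2→2.5]: (70.1+62.8)/2 × 0.5 = 33.225
  Sum = 143.375 ng/mL·h
Extrapolated tail: C_last / k_e = 62.8 / 0.277 = 226.715
AUC_0→∞ = 143.375 + 226.715 = 370.09 ng/mL·h

AUC = 370.1 ng/mL·h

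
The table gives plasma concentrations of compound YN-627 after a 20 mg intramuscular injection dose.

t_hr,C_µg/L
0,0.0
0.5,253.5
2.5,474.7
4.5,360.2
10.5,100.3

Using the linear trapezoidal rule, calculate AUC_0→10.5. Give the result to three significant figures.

AUC = 3010 µg/L·hr

Trapezoidal AUC_0→10.5:
  [0→0.5]: (0.0+253.5)/2 × 0.5 = 63.375
  [0.5→2.5]: (253.5+474.7)/2 × 2 = 728.2
  [2.5→4.5]: (474.7+360.2)/2 × 2 = 834.9
  [4.5→10.5]: (360.2+100.3)/2 × 6 = 1381.5
  Sum = 3007.975 µg/L·hr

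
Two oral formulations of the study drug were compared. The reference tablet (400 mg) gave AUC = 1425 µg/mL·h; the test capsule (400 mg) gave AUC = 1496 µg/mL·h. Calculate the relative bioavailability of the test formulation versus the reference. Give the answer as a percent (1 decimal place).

F_rel = (AUC_test/D_test) / (AUC_ref/D_ref)
      = (1496/400) / (1425/400)
      = 3.74 / 3.5625 = 1.0498 = 104.98%

F_rel = 105.0%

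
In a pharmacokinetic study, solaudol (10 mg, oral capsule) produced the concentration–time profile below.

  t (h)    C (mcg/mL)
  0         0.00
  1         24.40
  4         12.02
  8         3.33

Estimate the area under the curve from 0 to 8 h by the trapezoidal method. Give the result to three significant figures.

Trapezoidal AUC_0→8:
  [0→1]: (0.00+24.40)/2 × 1 = 12.2
  [1→4]: (24.40+12.02)/2 × 3 = 54.63
  [4→8]: (12.02+3.33)/2 × 4 = 30.7
  Sum = 97.53 mcg/mL·h

AUC = 97.5 mcg/mL·h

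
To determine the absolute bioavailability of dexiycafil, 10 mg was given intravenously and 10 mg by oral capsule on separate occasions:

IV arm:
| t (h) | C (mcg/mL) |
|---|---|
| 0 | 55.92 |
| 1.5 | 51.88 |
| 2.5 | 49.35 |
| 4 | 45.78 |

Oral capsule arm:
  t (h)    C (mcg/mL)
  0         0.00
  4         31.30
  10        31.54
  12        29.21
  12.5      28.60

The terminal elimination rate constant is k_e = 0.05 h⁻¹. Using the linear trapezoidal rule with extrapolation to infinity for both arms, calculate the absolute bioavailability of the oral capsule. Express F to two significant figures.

F = 0.80

Trapezoidal AUC_0→4 (IV):
  [0→1.5]: (55.92+51.88)/2 × 1.5 = 80.85
  [1.5→2.5]: (51.88+49.35)/2 × 1 = 50.615
  [2.5→4]: (49.35+45.78)/2 × 1.5 = 71.3475
  Sum = 202.8125 mcg/mL·h
IV tail: 45.78/0.05 = 915.600; AUC_iv,0→∞ = 202.8125 + 915.600 = 1118.4125 mcg/mL·h
Trapezoidal AUC_0→12.5 (oral capsule):
  [0→4]: (0.00+31.30)/2 × 4 = 62.6
  [4→10]: (31.30+31.54)/2 × 6 = 188.52
  [10→12]: (31.54+29.21)/2 × 2 = 60.75
  [12→12.5]: (29.21+28.60)/2 × 0.5 = 14.4525
  Sum = 326.3225 mcg/mL·h
oral capsule tail: 28.60/0.05 = 572.000; AUC_ev,0→∞ = 326.3225 + 572.000 = 898.3225 mcg/mL·h
F = (AUC_ev/D_ev)/(AUC_iv/D_iv) = (898.3225/10)/(1118.4125/10) = 89.83225/111.84125 = 0.8032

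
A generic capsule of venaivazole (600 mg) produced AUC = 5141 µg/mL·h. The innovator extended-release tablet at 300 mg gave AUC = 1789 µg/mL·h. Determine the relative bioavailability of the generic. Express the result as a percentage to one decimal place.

F_rel = (AUC_test/D_test) / (AUC_ref/D_ref)
      = (5141/600) / (1789/300)
      = 8.56833 / 5.96333 = 1.4368 = 143.68%

F_rel = 143.7%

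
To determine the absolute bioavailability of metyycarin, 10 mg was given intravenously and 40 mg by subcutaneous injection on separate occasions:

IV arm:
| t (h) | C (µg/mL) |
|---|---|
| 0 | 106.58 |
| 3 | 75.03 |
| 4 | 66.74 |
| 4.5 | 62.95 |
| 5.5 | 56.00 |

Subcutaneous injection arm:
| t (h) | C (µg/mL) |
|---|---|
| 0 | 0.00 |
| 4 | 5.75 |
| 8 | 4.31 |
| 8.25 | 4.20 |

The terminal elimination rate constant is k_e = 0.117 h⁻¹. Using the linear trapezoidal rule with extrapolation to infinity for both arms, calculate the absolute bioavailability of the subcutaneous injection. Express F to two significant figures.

F = 0.019

Trapezoidal AUC_0→5.5 (IV):
  [0→3]: (106.58+75.03)/2 × 3 = 272.415
  [3→4]: (75.03+66.74)/2 × 1 = 70.885
  [4→4.5]: (66.74+62.95)/2 × 0.5 = 32.4225
  [4.5→5.5]: (62.95+56.00)/2 × 1 = 59.475
  Sum = 435.1975 µg/mL·h
IV tail: 56.00/0.117 = 478.632; AUC_iv,0→∞ = 435.1975 + 478.632 = 913.8295 µg/mL·h
Trapezoidal AUC_0→8.25 (subcutaneous injection):
  [0→4]: (0.00+5.75)/2 × 4 = 11.5
  [4→8]: (5.75+4.31)/2 × 4 = 20.12
  [8→8.25]: (4.31+4.20)/2 × 0.25 = 1.06375
  Sum = 32.68375 µg/mL·h
subcutaneous injection tail: 4.20/0.117 = 35.897; AUC_ev,0→∞ = 32.68375 + 35.897 = 68.58075 µg/mL·h
F = (AUC_ev/D_ev)/(AUC_iv/D_iv) = (68.58075/40)/(913.8295/10) = 1.71452/91.38295 = 0.0188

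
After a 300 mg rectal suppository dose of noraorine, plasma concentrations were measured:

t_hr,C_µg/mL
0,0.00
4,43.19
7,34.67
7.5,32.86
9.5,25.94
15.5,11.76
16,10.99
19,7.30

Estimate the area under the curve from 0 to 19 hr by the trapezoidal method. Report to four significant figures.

Trapezoidal AUC_0→19:
  [0→4]: (0.00+43.19)/2 × 4 = 86.38
  [4→7]: (43.19+34.67)/2 × 3 = 116.79
  [7→7.5]: (34.67+32.86)/2 × 0.5 = 16.8825
  [7.5→9.5]: (32.86+25.94)/2 × 2 = 58.8
  [9.5→15.5]: (25.94+11.76)/2 × 6 = 113.1
  [15.5→16]: (11.76+10.99)/2 × 0.5 = 5.6875
  [16→19]: (10.99+7.30)/2 × 3 = 27.435
  Sum = 425.075 µg/mL·hr

AUC = 425.1 µg/mL·hr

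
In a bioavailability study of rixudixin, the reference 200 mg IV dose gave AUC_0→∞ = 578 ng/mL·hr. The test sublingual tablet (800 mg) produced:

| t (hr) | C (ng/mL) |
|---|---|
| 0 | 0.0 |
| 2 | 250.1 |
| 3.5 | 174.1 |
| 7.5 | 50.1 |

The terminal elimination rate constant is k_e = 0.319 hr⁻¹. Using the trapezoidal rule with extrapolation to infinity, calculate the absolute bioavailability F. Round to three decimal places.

F = 0.508

Trapezoidal AUC_0→7.5 (sublingual tablet):
  [0→2]: (0.0+250.1)/2 × 2 = 250.1
  [2→3.5]: (250.1+174.1)/2 × 1.5 = 318.15
  [3.5→7.5]: (174.1+50.1)/2 × 4 = 448.4
  Sum = 1016.65 ng/mL·hr
Tail: C_last/k_e = 50.1/0.319 = 157.053
AUC_0→∞ (sublingual tablet) = 1016.65 + 157.053 = 1173.703 ng/mL·hr
F = (AUC_ev/D_ev)/(AUC_iv/D_iv) = (1173.703/800)/(578/200) = 1.46713/2.89 = 0.5077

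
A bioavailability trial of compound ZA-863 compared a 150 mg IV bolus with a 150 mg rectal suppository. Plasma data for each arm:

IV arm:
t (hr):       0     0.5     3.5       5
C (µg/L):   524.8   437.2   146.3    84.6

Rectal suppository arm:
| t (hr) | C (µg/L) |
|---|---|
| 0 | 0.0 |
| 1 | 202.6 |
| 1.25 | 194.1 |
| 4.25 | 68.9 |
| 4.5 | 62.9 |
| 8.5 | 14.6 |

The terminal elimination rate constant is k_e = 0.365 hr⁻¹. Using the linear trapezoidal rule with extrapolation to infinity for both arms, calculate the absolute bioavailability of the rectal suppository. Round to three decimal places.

Trapezoidal AUC_0→5 (IV):
  [0→0.5]: (524.8+437.2)/2 × 0.5 = 240.5
  [0.5→3.5]: (437.2+146.3)/2 × 3 = 875.25
  [3.5→5]: (146.3+84.6)/2 × 1.5 = 173.175
  Sum = 1288.925 µg/L·hr
IV tail: 84.6/0.365 = 231.781; AUC_iv,0→∞ = 1288.925 + 231.781 = 1520.706 µg/L·hr
Trapezoidal AUC_0→8.5 (rectal suppository):
  [0→1]: (0.0+202.6)/2 × 1 = 101.3
  [1→1.25]: (202.6+194.1)/2 × 0.25 = 49.5875
  [1.25→4.25]: (194.1+68.9)/2 × 3 = 394.5
  [4.25→4.5]: (68.9+62.9)/2 × 0.25 = 16.475
  [4.5→8.5]: (62.9+14.6)/2 × 4 = 155.0
  Sum = 716.8625 µg/L·hr
rectal suppository tail: 14.6/0.365 = 40.000; AUC_ev,0→∞ = 716.8625 + 40.000 = 756.8625 µg/L·hr
F = (AUC_ev/D_ev)/(AUC_iv/D_iv) = (756.8625/150)/(1520.706/150) = 5.04575/10.13804 = 0.4977

F = 0.498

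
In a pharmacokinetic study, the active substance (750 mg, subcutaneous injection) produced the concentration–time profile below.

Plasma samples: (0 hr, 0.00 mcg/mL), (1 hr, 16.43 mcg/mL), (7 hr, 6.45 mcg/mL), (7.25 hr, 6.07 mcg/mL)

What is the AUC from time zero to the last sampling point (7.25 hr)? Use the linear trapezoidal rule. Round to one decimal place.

Trapezoidal AUC_0→7.25:
  [0→1]: (0.00+16.43)/2 × 1 = 8.215
  [1→7]: (16.43+6.45)/2 × 6 = 68.64
  [7→7.25]: (6.45+6.07)/2 × 0.25 = 1.565
  Sum = 78.42 mcg/mL·hr

AUC = 78.4 mcg/mL·hr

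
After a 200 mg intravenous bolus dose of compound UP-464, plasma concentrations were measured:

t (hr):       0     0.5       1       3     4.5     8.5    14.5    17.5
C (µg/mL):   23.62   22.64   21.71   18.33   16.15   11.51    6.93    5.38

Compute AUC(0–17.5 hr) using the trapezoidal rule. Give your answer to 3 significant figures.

AUC = 218 µg/mL·hr

Trapezoidal AUC_0→17.5:
  [0→0.5]: (23.62+22.64)/2 × 0.5 = 11.565
  [0.5→1]: (22.64+21.71)/2 × 0.5 = 11.0875
  [1→3]: (21.71+18.33)/2 × 2 = 40.04
  [3→4.5]: (18.33+16.15)/2 × 1.5 = 25.86
  [4.5→8.5]: (16.15+11.51)/2 × 4 = 55.32
  [8.5→14.5]: (11.51+6.93)/2 × 6 = 55.32
  [14.5→17.5]: (6.93+5.38)/2 × 3 = 18.465
  Sum = 217.6575 µg/mL·hr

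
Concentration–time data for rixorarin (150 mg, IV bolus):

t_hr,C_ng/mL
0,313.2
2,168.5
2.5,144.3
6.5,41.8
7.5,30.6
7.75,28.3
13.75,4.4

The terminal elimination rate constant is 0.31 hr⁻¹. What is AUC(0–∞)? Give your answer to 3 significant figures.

Trapezoidal AUC_0→13.75:
  [0→2]: (313.2+168.5)/2 × 2 = 481.7
  [2→2.5]: (168.5+144.3)/2 × 0.5 = 78.2
  [2.5→6.5]: (144.3+41.8)/2 × 4 = 372.2
  [6.5→7.5]: (41.8+30.6)/2 × 1 = 36.2
  [7.5→7.75]: (30.6+28.3)/2 × 0.25 = 7.3625
  [7.75→13.75]: (28.3+4.4)/2 × 6 = 98.1
  Sum = 1073.7625 ng/mL·hr
Extrapolated tail: C_last / k_e = 4.4 / 0.31 = 14.194
AUC_0→∞ = 1073.7625 + 14.194 = 1087.9565 ng/mL·hr

AUC = 1090 ng/mL·hr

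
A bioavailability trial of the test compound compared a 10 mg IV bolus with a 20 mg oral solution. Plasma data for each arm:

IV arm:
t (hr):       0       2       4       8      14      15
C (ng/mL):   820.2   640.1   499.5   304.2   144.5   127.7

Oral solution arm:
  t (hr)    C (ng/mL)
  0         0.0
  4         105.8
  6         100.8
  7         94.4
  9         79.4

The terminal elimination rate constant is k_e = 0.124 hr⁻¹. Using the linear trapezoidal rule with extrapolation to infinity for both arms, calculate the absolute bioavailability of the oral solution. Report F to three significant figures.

Trapezoidal AUC_0→15 (IV):
  [0→2]: (820.2+640.1)/2 × 2 = 1460.3
  [2→4]: (640.1+499.5)/2 × 2 = 1139.6
  [4→8]: (499.5+304.2)/2 × 4 = 1607.4
  [8→14]: (304.2+144.5)/2 × 6 = 1346.1
  [14→15]: (144.5+127.7)/2 × 1 = 136.1
  Sum = 5689.5 ng/mL·hr
IV tail: 127.7/0.124 = 1029.839; AUC_iv,0→∞ = 5689.5 + 1029.839 = 6719.339 ng/mL·hr
Trapezoidal AUC_0→9 (oral solution):
  [0→4]: (0.0+105.8)/2 × 4 = 211.6
  [4→6]: (105.8+100.8)/2 × 2 = 206.6
  [6→7]: (100.8+94.4)/2 × 1 = 97.6
  [7→9]: (94.4+79.4)/2 × 2 = 173.8
  Sum = 689.6 ng/mL·hr
oral solution tail: 79.4/0.124 = 640.323; AUC_ev,0→∞ = 689.6 + 640.323 = 1329.923 ng/mL·hr
F = (AUC_ev/D_ev)/(AUC_iv/D_iv) = (1329.923/20)/(6719.339/10) = 66.49615/671.9339 = 0.0990

F = 0.0990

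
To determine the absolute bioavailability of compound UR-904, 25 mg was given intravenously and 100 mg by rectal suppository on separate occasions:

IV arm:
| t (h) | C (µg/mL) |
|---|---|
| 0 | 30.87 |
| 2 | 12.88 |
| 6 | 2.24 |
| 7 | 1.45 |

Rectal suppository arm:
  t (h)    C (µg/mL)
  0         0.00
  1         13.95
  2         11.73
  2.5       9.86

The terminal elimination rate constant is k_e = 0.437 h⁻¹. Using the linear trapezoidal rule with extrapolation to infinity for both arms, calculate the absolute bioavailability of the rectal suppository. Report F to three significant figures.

F = 0.151

Trapezoidal AUC_0→7 (IV):
  [0→2]: (30.87+12.88)/2 × 2 = 43.75
  [2→6]: (12.88+2.24)/2 × 4 = 30.24
  [6→7]: (2.24+1.45)/2 × 1 = 1.845
  Sum = 75.835 µg/mL·h
IV tail: 1.45/0.437 = 3.318; AUC_iv,0→∞ = 75.835 + 3.318 = 79.153 µg/mL·h
Trapezoidal AUC_0→2.5 (rectal suppository):
  [0→1]: (0.00+13.95)/2 × 1 = 6.975
  [1→2]: (13.95+11.73)/2 × 1 = 12.84
  [2→2.5]: (11.73+9.86)/2 × 0.5 = 5.3975
  Sum = 25.2125 µg/mL·h
rectal suppository tail: 9.86/0.437 = 22.563; AUC_ev,0→∞ = 25.2125 + 22.563 = 47.7755 µg/mL·h
F = (AUC_ev/D_ev)/(AUC_iv/D_iv) = (47.7755/100)/(79.153/25) = 0.477755/3.16612 = 0.1509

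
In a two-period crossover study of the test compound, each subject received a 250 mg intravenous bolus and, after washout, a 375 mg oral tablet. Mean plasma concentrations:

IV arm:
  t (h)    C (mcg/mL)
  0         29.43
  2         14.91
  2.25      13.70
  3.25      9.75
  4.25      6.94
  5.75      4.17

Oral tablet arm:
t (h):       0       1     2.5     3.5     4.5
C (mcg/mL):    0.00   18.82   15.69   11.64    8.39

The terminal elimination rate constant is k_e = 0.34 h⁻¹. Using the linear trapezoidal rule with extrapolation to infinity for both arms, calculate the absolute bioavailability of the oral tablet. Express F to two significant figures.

Trapezoidal AUC_0→5.75 (IV):
  [0→2]: (29.43+14.91)/2 × 2 = 44.34
  [2→2.25]: (14.91+13.70)/2 × 0.25 = 3.57625
  [2.25→3.25]: (13.70+9.75)/2 × 1 = 11.725
  [3.25→4.25]: (9.75+6.94)/2 × 1 = 8.345
  [4.25→5.75]: (6.94+4.17)/2 × 1.5 = 8.3325
  Sum = 76.31875 mcg/mL·h
IV tail: 4.17/0.34 = 12.265; AUC_iv,0→∞ = 76.31875 + 12.265 = 88.58375 mcg/mL·h
Trapezoidal AUC_0→4.5 (oral tablet):
  [0→1]: (0.00+18.82)/2 × 1 = 9.41
  [1→2.5]: (18.82+15.69)/2 × 1.5 = 25.8825
  [2.5→3.5]: (15.69+11.64)/2 × 1 = 13.665
  [3.5→4.5]: (11.64+8.39)/2 × 1 = 10.015
  Sum = 58.9725 mcg/mL·h
oral tablet tail: 8.39/0.34 = 24.676; AUC_ev,0→∞ = 58.9725 + 24.676 = 83.6485 mcg/mL·h
F = (AUC_ev/D_ev)/(AUC_iv/D_iv) = (83.6485/375)/(88.58375/250) = 0.223063/0.354335 = 0.6295

F = 0.63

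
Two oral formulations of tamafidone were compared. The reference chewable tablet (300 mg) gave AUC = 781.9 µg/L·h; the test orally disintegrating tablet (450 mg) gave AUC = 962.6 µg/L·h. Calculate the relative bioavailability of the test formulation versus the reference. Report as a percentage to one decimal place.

F_rel = 82.1%

F_rel = (AUC_test/D_test) / (AUC_ref/D_ref)
      = (962.6/450) / (781.9/300)
      = 2.13911 / 2.60633 = 0.8207 = 82.07%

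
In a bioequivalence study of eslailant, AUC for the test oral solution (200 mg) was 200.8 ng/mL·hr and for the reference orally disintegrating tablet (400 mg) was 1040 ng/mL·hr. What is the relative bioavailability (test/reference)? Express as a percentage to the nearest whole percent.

F_rel = 39%

F_rel = (AUC_test/D_test) / (AUC_ref/D_ref)
      = (200.8/200) / (1040/400)
      = 1.004 / 2.6 = 0.3862 = 38.62%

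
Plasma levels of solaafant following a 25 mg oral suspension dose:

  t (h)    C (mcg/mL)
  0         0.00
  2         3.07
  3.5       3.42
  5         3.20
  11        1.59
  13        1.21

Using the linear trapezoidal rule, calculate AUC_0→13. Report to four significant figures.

Trapezoidal AUC_0→13:
  [0→2]: (0.00+3.07)/2 × 2 = 3.07
  [2→3.5]: (3.07+3.42)/2 × 1.5 = 4.8675
  [3.5→5]: (3.42+3.20)/2 × 1.5 = 4.965
  [5→11]: (3.20+1.59)/2 × 6 = 14.37
  [11→13]: (1.59+1.21)/2 × 2 = 2.8
  Sum = 30.0725 mcg/mL·h

AUC = 30.07 mcg/mL·h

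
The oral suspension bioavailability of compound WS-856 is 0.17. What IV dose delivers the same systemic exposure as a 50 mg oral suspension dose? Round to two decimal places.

Systemic exposure from an extravascular dose = F × D_ev, so the equivalent IV dose is F × D_ev.
D_iv = F × D_ev = 0.17 × 50 = 8.5 mg

D_iv = 8.50 mg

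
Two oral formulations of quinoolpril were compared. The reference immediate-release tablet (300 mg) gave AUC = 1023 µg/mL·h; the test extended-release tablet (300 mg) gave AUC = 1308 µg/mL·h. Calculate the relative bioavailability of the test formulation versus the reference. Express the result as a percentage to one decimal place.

F_rel = 127.9%

F_rel = (AUC_test/D_test) / (AUC_ref/D_ref)
      = (1308/300) / (1023/300)
      = 4.36 / 3.41 = 1.2786 = 127.86%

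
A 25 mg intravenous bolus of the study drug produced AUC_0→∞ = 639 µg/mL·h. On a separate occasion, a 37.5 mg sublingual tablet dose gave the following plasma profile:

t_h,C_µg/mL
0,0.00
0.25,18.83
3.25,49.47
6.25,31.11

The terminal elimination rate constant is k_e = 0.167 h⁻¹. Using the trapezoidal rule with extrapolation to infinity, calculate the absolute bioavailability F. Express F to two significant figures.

Trapezoidal AUC_0→6.25 (sublingual tablet):
  [0→0.25]: (0.00+18.83)/2 × 0.25 = 2.35375
  [0.25→3.25]: (18.83+49.47)/2 × 3 = 102.45
  [3.25→6.25]: (49.47+31.11)/2 × 3 = 120.87
  Sum = 225.67375 µg/mL·h
Tail: C_last/k_e = 31.11/0.167 = 186.287
AUC_0→∞ (sublingual tablet) = 225.67375 + 186.287 = 411.96075 µg/mL·h
F = (AUC_ev/D_ev)/(AUC_iv/D_iv) = (411.96075/37.5)/(639/25) = 10.98562/25.56 = 0.4298

F = 0.43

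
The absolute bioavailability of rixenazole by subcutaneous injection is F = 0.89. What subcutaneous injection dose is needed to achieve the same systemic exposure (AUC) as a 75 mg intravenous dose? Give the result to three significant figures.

For equal systemic exposure: F × D_ev = D_iv
D_ev = D_iv / F = 75 / 0.89 = 84.2697 mg

D_subcutaneous = 84.3 mg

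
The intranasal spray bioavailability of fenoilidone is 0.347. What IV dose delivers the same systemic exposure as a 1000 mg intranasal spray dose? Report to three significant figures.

D_iv = 347 mg

Systemic exposure from an extravascular dose = F × D_ev, so the equivalent IV dose is F × D_ev.
D_iv = F × D_ev = 0.347 × 1000 = 347 mg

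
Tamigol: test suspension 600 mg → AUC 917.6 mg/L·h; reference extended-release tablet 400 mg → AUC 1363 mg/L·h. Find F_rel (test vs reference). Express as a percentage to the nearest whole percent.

F_rel = (AUC_test/D_test) / (AUC_ref/D_ref)
      = (917.6/600) / (1363/400)
      = 1.52933 / 3.4075 = 0.4488 = 44.88%

F_rel = 45%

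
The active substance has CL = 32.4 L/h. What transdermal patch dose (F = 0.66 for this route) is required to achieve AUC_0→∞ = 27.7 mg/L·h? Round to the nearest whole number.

Dose = CL × AUC_0→∞ / F
     = 32.4 × 27.7 / 0.66 = 1359.82 mg

Dose = 1360 mg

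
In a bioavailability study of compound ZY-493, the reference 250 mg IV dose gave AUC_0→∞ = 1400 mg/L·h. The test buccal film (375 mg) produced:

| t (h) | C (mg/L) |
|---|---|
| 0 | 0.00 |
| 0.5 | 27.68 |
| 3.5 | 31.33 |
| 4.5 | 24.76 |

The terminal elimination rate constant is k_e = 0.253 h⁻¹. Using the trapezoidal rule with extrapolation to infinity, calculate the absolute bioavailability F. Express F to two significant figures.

F = 0.11

Trapezoidal AUC_0→4.5 (buccal film):
  [0→0.5]: (0.00+27.68)/2 × 0.5 = 6.92
  [0.5→3.5]: (27.68+31.33)/2 × 3 = 88.515
  [3.5→4.5]: (31.33+24.76)/2 × 1 = 28.045
  Sum = 123.48 mg/L·h
Tail: C_last/k_e = 24.76/0.253 = 97.866
AUC_0→∞ (buccal film) = 123.48 + 97.866 = 221.346 mg/L·h
F = (AUC_ev/D_ev)/(AUC_iv/D_iv) = (221.346/375)/(1400/250) = 0.590256/5.6 = 0.1054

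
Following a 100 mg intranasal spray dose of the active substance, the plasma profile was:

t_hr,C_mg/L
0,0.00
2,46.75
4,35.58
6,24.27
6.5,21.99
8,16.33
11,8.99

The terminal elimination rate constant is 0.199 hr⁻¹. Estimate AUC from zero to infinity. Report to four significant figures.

AUC = 312.4 mg/L·hr

Trapezoidal AUC_0→11:
  [0→2]: (0.00+46.75)/2 × 2 = 46.75
  [2→4]: (46.75+35.58)/2 × 2 = 82.33
  [4→6]: (35.58+24.27)/2 × 2 = 59.85
  [6→6.5]: (24.27+21.99)/2 × 0.5 = 11.565
  [6.5→8]: (21.99+16.33)/2 × 1.5 = 28.74
  [8→11]: (16.33+8.99)/2 × 3 = 37.98
  Sum = 267.215 mg/L·hr
Extrapolated tail: C_last / k_e = 8.99 / 0.199 = 45.176
AUC_0→∞ = 267.215 + 45.176 = 312.391 mg/L·hr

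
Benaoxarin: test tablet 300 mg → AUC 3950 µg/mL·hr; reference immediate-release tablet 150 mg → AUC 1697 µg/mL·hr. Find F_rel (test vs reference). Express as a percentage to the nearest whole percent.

F_rel = (AUC_test/D_test) / (AUC_ref/D_ref)
      = (3950/300) / (1697/150)
      = 13.1667 / 11.3133 = 1.1638 = 116.38%

F_rel = 116%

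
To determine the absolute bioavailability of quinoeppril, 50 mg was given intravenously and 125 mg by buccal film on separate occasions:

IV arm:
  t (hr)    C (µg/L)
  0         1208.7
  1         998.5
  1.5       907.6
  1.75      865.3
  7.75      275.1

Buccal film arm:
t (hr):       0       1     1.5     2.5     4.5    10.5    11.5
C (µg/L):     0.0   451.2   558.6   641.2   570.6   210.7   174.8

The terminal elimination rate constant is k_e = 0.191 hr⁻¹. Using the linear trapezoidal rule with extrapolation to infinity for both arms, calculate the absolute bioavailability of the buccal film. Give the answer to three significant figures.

Trapezoidal AUC_0→7.75 (IV):
  [0→1]: (1208.7+998.5)/2 × 1 = 1103.6
  [1→1.5]: (998.5+907.6)/2 × 0.5 = 476.525
  [1.5→1.75]: (907.6+865.3)/2 × 0.25 = 221.6125
  [1.75→7.75]: (865.3+275.1)/2 × 6 = 3421.2
  Sum = 5222.9375 µg/L·hr
IV tail: 275.1/0.191 = 1440.314; AUC_iv,0→∞ = 5222.9375 + 1440.314 = 6663.2515 µg/L·hr
Trapezoidal AUC_0→11.5 (buccal film):
  [0→1]: (0.0+451.2)/2 × 1 = 225.6
  [1→1.5]: (451.2+558.6)/2 × 0.5 = 252.45
  [1.5→2.5]: (558.6+641.2)/2 × 1 = 599.9
  [2.5→4.5]: (641.2+570.6)/2 × 2 = 1211.8
  [4.5→10.5]: (570.6+210.7)/2 × 6 = 2343.9
  [10.5→11.5]: (210.7+174.8)/2 × 1 = 192.75
  Sum = 4826.4 µg/L·hr
buccal film tail: 174.8/0.191 = 915.183; AUC_ev,0→∞ = 4826.4 + 915.183 = 5741.583 µg/L·hr
F = (AUC_ev/D_ev)/(AUC_iv/D_iv) = (5741.583/125)/(6663.2515/50) = 45.932664/133.26503 = 0.3447

F = 0.345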